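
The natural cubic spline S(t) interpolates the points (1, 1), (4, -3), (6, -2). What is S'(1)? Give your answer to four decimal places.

Let σ_i = S''(x_i). Step sizes h_i = 3, 2; slopes of the chords Δ_i = (y_(i+1) - y_i)/h_i = -4/3, 1/2.
  3·σ_0 + 10·σ_1 + 2·σ_2 = 6(Δ_1 - Δ_0) = 11
Natural end conditions: σ_0 = σ_2 = 0.
Forward elimination and back-substitution give σ_0 = 0, σ_1 = 11/10, σ_2 = 0.
On [1, 4], S'(t) = b_0 + 2c_0·(t - 1) + 3d_0·(t - 1)² with b_0 = Δ_0 - h_0(2σ_0 + σ_1)/6 = -113/60, c_0 = σ_0/2 = 0, d_0 = (σ_1 - σ_0)/(6h_0) = 11/180. So S'(1) = -113/60.

-1.8833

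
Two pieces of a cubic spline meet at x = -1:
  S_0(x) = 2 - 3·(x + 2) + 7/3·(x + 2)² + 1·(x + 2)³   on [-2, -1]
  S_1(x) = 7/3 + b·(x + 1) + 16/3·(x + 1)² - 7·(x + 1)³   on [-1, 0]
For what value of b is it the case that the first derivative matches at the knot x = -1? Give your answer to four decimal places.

4.6667

S_0'(x) = -3 + 14/3·(x + 2) + 3·(x + 2)², so S_0'(-1) = 14/3. On the right, S_1'(-1) = b, so b = 14/3.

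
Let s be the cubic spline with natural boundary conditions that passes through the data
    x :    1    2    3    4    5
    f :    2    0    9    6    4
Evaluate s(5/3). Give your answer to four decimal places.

-0.7487

Let M_i = s''(x_i). Step sizes h_i = 1, 1, 1, 1; slopes of the chords Δ_i = (y_(i+1) - y_i)/h_i = -2, 9, -3, -2.
  1·M_0 + 4·M_1 + 1·M_2 = 6(Δ_1 - Δ_0) = 66
  1·M_1 + 4·M_2 + 1·M_3 = 6(Δ_2 - Δ_1) = -72
  1·M_2 + 4·M_3 + 1·M_4 = 6(Δ_3 - Δ_2) = 6
Natural end conditions: M_0 = M_4 = 0.
Hence M_0 = 0, M_1 = 321/14, M_2 = -180/7, M_3 = 111/14, M_4 = 0.
On [1, 2], s(x) = 2 - 163/28·(x - 1) + 0·(x - 1)² + 107/28·(x - 1)³.
With (x - 1) = 2/3: s(5/3) = -283/378.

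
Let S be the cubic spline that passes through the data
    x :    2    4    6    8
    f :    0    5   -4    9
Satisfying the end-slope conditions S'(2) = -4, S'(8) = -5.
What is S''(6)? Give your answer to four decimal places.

With M_i denoting the second derivative at x_i, h_i = 2, 2, 2, and Δ_i = (y_(i+1) − y_i)/h_i = 5/2, -9/2, 13/2:
  2·M_0 + 8·M_1 + 2·M_2 = 6(Δ_1 - Δ_0) = -42
  2·M_1 + 8·M_2 + 2·M_3 = 6(Δ_2 - Δ_1) = 66
Clamped end conditions give two more equations: 2h_0·M_0 + h_0·M_1 = 6(Δ_0 - S'(2)) = 39 and h_2·M_2 + 2h_2·M_3 = 6(S'(8) - Δ_2) = -69.
Forward elimination and back-substitution give M_0 = 503/30, M_1 = -421/30, M_2 = 551/30, M_3 = -793/30.

18.3667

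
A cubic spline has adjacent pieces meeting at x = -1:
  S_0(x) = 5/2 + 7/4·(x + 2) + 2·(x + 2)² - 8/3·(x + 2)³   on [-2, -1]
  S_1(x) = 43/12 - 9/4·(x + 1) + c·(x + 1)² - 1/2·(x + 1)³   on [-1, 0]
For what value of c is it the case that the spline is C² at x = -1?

S_0''(x) = 4 - 16·(x + 2), so S_0''(-1) = -12. On the right, S_1''(-1) = 2c, so c = -6.

-6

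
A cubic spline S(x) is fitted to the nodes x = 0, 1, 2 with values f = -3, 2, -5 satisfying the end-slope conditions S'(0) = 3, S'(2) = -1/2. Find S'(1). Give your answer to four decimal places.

-2.1250

With σ_i denoting the second derivative at x_i, h_i = 1, 1, and Δ_i = (y_(i+1) − y_i)/h_i = 5, -7:
  1·σ_0 + 4·σ_1 + 1·σ_2 = 6(Δ_1 - Δ_0) = -72
Clamped end conditions give two more equations: 2h_0·σ_0 + h_0·σ_1 = 6(Δ_0 - S'(0)) = 12 and h_1·σ_1 + 2h_1·σ_2 = 6(S'(2) - Δ_1) = 39.
Forward elimination and back-substitution give σ_0 = 89/4, σ_1 = -65/2, σ_2 = 143/4.
On [1, 2], S'(x) = b_1 + 2c_1·(x - 1) + 3d_1·(x - 1)² with b_1 = Δ_1 - h_1(2σ_1 + σ_2)/6 = -17/8, c_1 = σ_1/2 = -65/4, d_1 = (σ_2 - σ_1)/(6h_1) = 91/8. So S'(1) = -17/8.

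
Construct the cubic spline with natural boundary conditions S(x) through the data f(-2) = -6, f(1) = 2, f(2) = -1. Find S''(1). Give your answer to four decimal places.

-4.2500

Put M_i = S'' at the i-th knot. Here h = (3, 1) and Δ = (8/3, -3), so the interior equations h_(i-1)·M_(i-1) + 2(h_(i-1)+h_i)·M_i + h_i·M_(i+1) = 6(Δ_i − Δ_(i-1)) read
  3·M_0 + 8·M_1 + 1·M_2 = 6(Δ_1 - Δ_0) = -34
Natural end conditions: M_0 = M_2 = 0.
Solving the tridiagonal system: M_0 = 0, M_1 = -17/4, M_2 = 0.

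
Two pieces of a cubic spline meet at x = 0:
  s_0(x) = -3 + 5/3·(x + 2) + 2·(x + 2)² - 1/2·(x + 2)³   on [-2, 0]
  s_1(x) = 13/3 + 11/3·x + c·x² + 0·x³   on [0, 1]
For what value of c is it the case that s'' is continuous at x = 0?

s_0''(x) = 4 - 3·(x + 2), so s_0''(0) = -2. On the right, s_1''(0) = 2c, so c = -1.

-1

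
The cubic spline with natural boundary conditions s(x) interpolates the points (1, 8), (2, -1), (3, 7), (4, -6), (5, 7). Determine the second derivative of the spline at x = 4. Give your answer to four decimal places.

52.6071

With M_i denoting the second derivative at x_i, h_i = 1, 1, 1, 1, and Δ_i = (y_(i+1) − y_i)/h_i = -9, 8, -13, 13:
  1·M_0 + 4·M_1 + 1·M_2 = 6(Δ_1 - Δ_0) = 102
  1·M_1 + 4·M_2 + 1·M_3 = 6(Δ_2 - Δ_1) = -126
  1·M_2 + 4·M_3 + 1·M_4 = 6(Δ_3 - Δ_2) = 156
Natural end conditions: M_0 = M_4 = 0.
Forward elimination and back-substitution give M_0 = 0, M_1 = 1095/28, M_2 = -381/7, M_3 = 1473/28, M_4 = 0.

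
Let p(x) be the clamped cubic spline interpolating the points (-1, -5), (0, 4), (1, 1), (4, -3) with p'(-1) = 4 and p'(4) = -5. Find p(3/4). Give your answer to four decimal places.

Write σ_i for p''(x_i). With h_i = 1, 1, 3 and divided differences Δ_i = 9, -3, -4/3, the continuity of p' gives the tridiagonal system
  1·σ_0 + 4·σ_1 + 1·σ_2 = 6(Δ_1 - Δ_0) = -72
  1·σ_1 + 8·σ_2 + 3·σ_3 = 6(Δ_2 - Δ_1) = 10
Clamped end conditions give two more equations: 2h_0·σ_0 + h_0·σ_1 = 6(Δ_0 - p'(-1)) = 30 and h_2·σ_2 + 2h_2·σ_3 = 6(p'(4) - Δ_2) = -22.
Forward elimination and back-substitution give σ_0 = 826/29, σ_1 = -782/29, σ_2 = 214/29, σ_3 = -640/87.
On [0, 1], p(x) = 4 + 138/29·x - 391/29·x² + 166/29·x³.
With x = 3/4: p(3/4) = 2227/928.

2.3998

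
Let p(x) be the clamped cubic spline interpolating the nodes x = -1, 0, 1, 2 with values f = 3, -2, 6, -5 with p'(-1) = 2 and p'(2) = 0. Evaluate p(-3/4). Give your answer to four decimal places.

Write M_i for p''(x_i). With h_i = 1, 1, 1 and divided differences Δ_i = -5, 8, -11, the continuity of p' gives the tridiagonal system
  1·M_0 + 4·M_1 + 1·M_2 = 6(Δ_1 - Δ_0) = 78
  1·M_1 + 4·M_2 + 1·M_3 = 6(Δ_2 - Δ_1) = -114
Clamped end conditions give two more equations: 2h_0·M_0 + h_0·M_1 = 6(Δ_0 - p'(-1)) = -42 and h_2·M_2 + 2h_2·M_3 = 6(p'(2) - Δ_2) = 66.
Hence M_0 = -644/15, M_1 = 658/15, M_2 = -818/15, M_3 = 904/15.
On [-1, 0], p(x) = 3 + 2·(x + 1) - 322/15·(x + 1)² + 217/15·(x + 1)³.
With (x + 1) = 1/4: p(-3/4) = 763/320.

2.3844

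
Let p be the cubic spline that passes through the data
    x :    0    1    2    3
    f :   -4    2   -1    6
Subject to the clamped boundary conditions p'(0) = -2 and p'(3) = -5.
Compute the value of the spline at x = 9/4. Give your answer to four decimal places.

0.8625

Let M_i = p''(x_i). Step sizes h_i = 1, 1, 1; slopes of the chords Δ_i = (y_(i+1) - y_i)/h_i = 6, -3, 7.
  1·M_0 + 4·M_1 + 1·M_2 = 6(Δ_1 - Δ_0) = -54
  1·M_1 + 4·M_2 + 1·M_3 = 6(Δ_2 - Δ_1) = 60
Clamped end conditions give two more equations: 2h_0·M_0 + h_0·M_1 = 6(Δ_0 - p'(0)) = 48 and h_2·M_2 + 2h_2·M_3 = 6(p'(3) - Δ_2) = -72.
Hence M_0 = 202/5, M_1 = -164/5, M_2 = 184/5, M_3 = -272/5.
On [2, 3], p(x) = -1 + 19/5·(x - 2) + 92/5·(x - 2)² - 76/5·(x - 2)³.
With (x - 2) = 1/4: p(9/4) = 69/80.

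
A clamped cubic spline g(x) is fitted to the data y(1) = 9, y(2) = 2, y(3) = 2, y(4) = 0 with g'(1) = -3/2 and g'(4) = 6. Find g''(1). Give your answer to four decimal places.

Let σ_i = g''(x_i). Step sizes h_i = 1, 1, 1; slopes of the chords Δ_i = (y_(i+1) - y_i)/h_i = -7, 0, -2.
  1·σ_0 + 4·σ_1 + 1·σ_2 = 6(Δ_1 - Δ_0) = 42
  1·σ_1 + 4·σ_2 + 1·σ_3 = 6(Δ_2 - Δ_1) = -12
Clamped end conditions give two more equations: 2h_0·σ_0 + h_0·σ_1 = 6(Δ_0 - g'(1)) = -33 and h_2·σ_2 + 2h_2·σ_3 = 6(g'(4) - Δ_2) = 48.
Solving: σ_0 = -136/5, σ_1 = 107/5, σ_2 = -82/5, σ_3 = 161/5.

-27.2000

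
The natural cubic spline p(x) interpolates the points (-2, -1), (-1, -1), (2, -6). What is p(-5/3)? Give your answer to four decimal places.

-0.9383

Put M_i = p'' at the i-th knot. Here h = (1, 3) and Δ = (0, -5/3), so the interior equations h_(i-1)·M_(i-1) + 2(h_(i-1)+h_i)·M_i + h_i·M_(i+1) = 6(Δ_i − Δ_(i-1)) read
  1·M_0 + 8·M_1 + 3·M_2 = 6(Δ_1 - Δ_0) = -10
Natural end conditions: M_0 = M_2 = 0.
Forward elimination and back-substitution give M_0 = 0, M_1 = -5/4, M_2 = 0.
On [-2, -1], p(x) = -1 + 5/24·(x + 2) + 0·(x + 2)² - 5/24·(x + 2)³.
With (x + 2) = 1/3: p(-5/3) = -76/81.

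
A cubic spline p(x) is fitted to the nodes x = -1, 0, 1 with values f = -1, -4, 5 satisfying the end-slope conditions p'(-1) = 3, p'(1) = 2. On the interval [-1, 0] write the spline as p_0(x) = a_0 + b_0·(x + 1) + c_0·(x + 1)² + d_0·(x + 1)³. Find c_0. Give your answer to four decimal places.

With σ_i denoting the second derivative at x_i, h_i = 1, 1, and Δ_i = (y_(i+1) − y_i)/h_i = -3, 9:
  1·σ_0 + 4·σ_1 + 1·σ_2 = 6(Δ_1 - Δ_0) = 72
Clamped end conditions give two more equations: 2h_0·σ_0 + h_0·σ_1 = 6(Δ_0 - p'(-1)) = -36 and h_1·σ_1 + 2h_1·σ_2 = 6(p'(1) - Δ_1) = -42.
Hence σ_0 = -73/2, σ_1 = 37, σ_2 = -79/2.
On [-1, 0], with p_0(x) = a_0 + b_0·(x + 1) + c_0·(x + 1)² + d_0·(x + 1)³: c_0 = σ_0/2 = -73/4, d_0 = (σ_1 - σ_0)/(6h_0) = 49/4, b_0 = Δ_0 - h_0(2σ_0 + σ_1)/6 = 3.

-18.2500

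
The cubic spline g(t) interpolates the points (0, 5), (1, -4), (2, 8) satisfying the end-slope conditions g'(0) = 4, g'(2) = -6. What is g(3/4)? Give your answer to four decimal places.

Put M_i = g'' at the i-th knot. Here h = (1, 1) and Δ = (-9, 12), so the interior equations h_(i-1)·M_(i-1) + 2(h_(i-1)+h_i)·M_i + h_i·M_(i+1) = 6(Δ_i − Δ_(i-1)) read
  1·M_0 + 4·M_1 + 1·M_2 = 6(Δ_1 - Δ_0) = 126
Clamped end conditions give two more equations: 2h_0·M_0 + h_0·M_1 = 6(Δ_0 - g'(0)) = -78 and h_1·M_1 + 2h_1·M_2 = 6(g'(2) - Δ_1) = -108.
Solving: M_0 = -151/2, M_1 = 73, M_2 = -181/2.
On [0, 1], g(t) = 5 + 4·t - 151/4·t² + 99/4·t³.
With t = 3/4: g(3/4) = -715/256.

-2.7930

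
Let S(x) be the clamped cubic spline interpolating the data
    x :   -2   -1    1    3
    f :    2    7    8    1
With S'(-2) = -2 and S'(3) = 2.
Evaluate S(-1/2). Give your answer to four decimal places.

With σ_i denoting the second derivative at x_i, h_i = 1, 2, 2, and Δ_i = (y_(i+1) − y_i)/h_i = 5, 1/2, -7/2:
  1·σ_0 + 6·σ_1 + 2·σ_2 = 6(Δ_1 - Δ_0) = -27
  2·σ_1 + 8·σ_2 + 2·σ_3 = 6(Δ_2 - Δ_1) = -24
Clamped end conditions give two more equations: 2h_0·σ_0 + h_0·σ_1 = 6(Δ_0 - S'(-2)) = 42 and h_2·σ_2 + 2h_2·σ_3 = 6(S'(3) - Δ_2) = 33.
Hence σ_0 = 568/23, σ_1 = -170/23, σ_2 = -169/46, σ_3 = 232/23.
On [-1, 1], S(x) = 7 + 153/23·(x + 1) - 85/23·(x + 1)² + 57/184·(x + 1)³.
With (x + 1) = 1/2: S(-1/2) = 13897/1472.

9.4409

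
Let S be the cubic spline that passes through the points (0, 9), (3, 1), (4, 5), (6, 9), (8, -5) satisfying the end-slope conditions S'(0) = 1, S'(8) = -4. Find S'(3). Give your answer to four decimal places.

1.4250

With M_i denoting the second derivative at x_i, h_i = 3, 1, 2, 2, and Δ_i = (y_(i+1) − y_i)/h_i = -8/3, 4, 2, -7:
  3·M_0 + 8·M_1 + 1·M_2 = 6(Δ_1 - Δ_0) = 40
  1·M_1 + 6·M_2 + 2·M_3 = 6(Δ_2 - Δ_1) = -12
  2·M_2 + 8·M_3 + 2·M_4 = 6(Δ_3 - Δ_2) = -54
Clamped end conditions give two more equations: 2h_0·M_0 + h_0·M_1 = 6(Δ_0 - S'(0)) = -22 and h_3·M_3 + 2h_3·M_4 = 6(S'(8) - Δ_3) = 18.
Solving the tridiagonal system: M_0 = -457/60, M_1 = 79/10, M_2 = -7/20, M_3 = -89/10, M_4 = 179/20.
On [3, 4], S'(x) = b_1 + 2c_1·(x - 3) + 3d_1·(x - 3)² with b_1 = Δ_1 - h_1(2M_1 + M_2)/6 = 57/40, c_1 = M_1/2 = 79/20, d_1 = (M_2 - M_1)/(6h_1) = -11/8. So S'(3) = 57/40.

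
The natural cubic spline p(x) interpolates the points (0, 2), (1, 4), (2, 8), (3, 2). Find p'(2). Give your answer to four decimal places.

-0.4000

With m_i denoting the second derivative at x_i, h_i = 1, 1, 1, and Δ_i = (y_(i+1) − y_i)/h_i = 2, 4, -6:
  1·m_0 + 4·m_1 + 1·m_2 = 6(Δ_1 - Δ_0) = 12
  1·m_1 + 4·m_2 + 1·m_3 = 6(Δ_2 - Δ_1) = -60
Natural end conditions: m_0 = m_3 = 0.
Hence m_0 = 0, m_1 = 36/5, m_2 = -84/5, m_3 = 0.
On [2, 3], p'(x) = b_2 + 2c_2·(x - 2) + 3d_2·(x - 2)² with b_2 = Δ_2 - h_2(2m_2 + m_3)/6 = -2/5, c_2 = m_2/2 = -42/5, d_2 = (m_3 - m_2)/(6h_2) = 14/5. So p'(2) = -2/5.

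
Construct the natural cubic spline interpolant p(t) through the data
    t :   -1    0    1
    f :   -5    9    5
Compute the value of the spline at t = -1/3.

6

With M_i denoting the second derivative at x_i, h_i = 1, 1, and Δ_i = (y_(i+1) − y_i)/h_i = 14, -4:
  1·M_0 + 4·M_1 + 1·M_2 = 6(Δ_1 - Δ_0) = -108
Natural end conditions: M_0 = M_2 = 0.
Solving the tridiagonal system: M_0 = 0, M_1 = -27, M_2 = 0.
On [-1, 0], p(t) = -5 + 37/2·(t + 1) + 0·(t + 1)² - 9/2·(t + 1)³.
With (t + 1) = 2/3: p(-1/3) = 6.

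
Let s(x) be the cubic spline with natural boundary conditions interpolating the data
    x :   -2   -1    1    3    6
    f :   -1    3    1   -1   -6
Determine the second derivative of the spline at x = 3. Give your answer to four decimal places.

Write M_i for s''(x_i). With h_i = 1, 2, 2, 3 and divided differences Δ_i = 4, -1, -1, -5/3, the continuity of s' gives the tridiagonal system
  1·M_0 + 6·M_1 + 2·M_2 = 6(Δ_1 - Δ_0) = -30
  2·M_1 + 8·M_2 + 2·M_3 = 6(Δ_2 - Δ_1) = 0
  2·M_2 + 10·M_3 + 3·M_4 = 6(Δ_3 - Δ_2) = -4
Natural end conditions: M_0 = M_4 = 0.
Forward elimination and back-substitution give M_0 = 0, M_1 = -287/52, M_2 = 81/52, M_3 = -37/52, M_4 = 0.

-0.7115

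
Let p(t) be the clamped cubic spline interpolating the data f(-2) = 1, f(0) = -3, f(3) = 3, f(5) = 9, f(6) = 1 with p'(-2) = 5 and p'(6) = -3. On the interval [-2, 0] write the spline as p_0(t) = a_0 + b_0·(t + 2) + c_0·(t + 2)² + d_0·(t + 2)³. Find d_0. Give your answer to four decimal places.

Write M_i for p''(x_i). With h_i = 2, 3, 2, 1 and divided differences Δ_i = -2, 2, 3, -8, the continuity of p' gives the tridiagonal system
  2·M_0 + 10·M_1 + 3·M_2 = 6(Δ_1 - Δ_0) = 24
  3·M_1 + 10·M_2 + 2·M_3 = 6(Δ_2 - Δ_1) = 6
  2·M_2 + 6·M_3 + 1·M_4 = 6(Δ_3 - Δ_2) = -66
Clamped end conditions give two more equations: 2h_0·M_0 + h_0·M_1 = 6(Δ_0 - p'(-2)) = -42 and h_3·M_3 + 2h_3·M_4 = 6(p'(6) - Δ_3) = 30.
Forward elimination and back-substitution give M_0 = -2291/182, M_1 = 380/91, M_2 = 225/91, M_3 = -1422/91, M_4 = 2076/91.
On [-2, 0], with p_0(t) = a_0 + b_0·(t + 2) + c_0·(t + 2)² + d_0·(t + 2)³: c_0 = M_0/2 = -2291/364, d_0 = (M_1 - M_0)/(6h_0) = 1017/728, b_0 = Δ_0 - h_0(2M_0 + M_1)/6 = 5.

1.3970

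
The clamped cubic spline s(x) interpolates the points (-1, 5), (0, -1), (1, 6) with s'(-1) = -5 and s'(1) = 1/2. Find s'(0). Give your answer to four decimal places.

Write M_i for s''(x_i). With h_i = 1, 1 and divided differences Δ_i = -6, 7, the continuity of s' gives the tridiagonal system
  1·M_0 + 4·M_1 + 1·M_2 = 6(Δ_1 - Δ_0) = 78
Clamped end conditions give two more equations: 2h_0·M_0 + h_0·M_1 = 6(Δ_0 - s'(-1)) = -6 and h_1·M_1 + 2h_1·M_2 = 6(s'(1) - Δ_1) = -39.
Solving the tridiagonal system: M_0 = -79/4, M_1 = 67/2, M_2 = -145/4.
On [0, 1], s'(x) = b_1 + 2c_1·x + 3d_1·x² with b_1 = Δ_1 - h_1(2M_1 + M_2)/6 = 15/8, c_1 = M_1/2 = 67/4, d_1 = (M_2 - M_1)/(6h_1) = -93/8. So s'(0) = 15/8.

1.8750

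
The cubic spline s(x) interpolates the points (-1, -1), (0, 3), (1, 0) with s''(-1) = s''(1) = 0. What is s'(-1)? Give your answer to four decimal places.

5.7500

Write σ_i for s''(x_i). With h_i = 1, 1 and divided differences Δ_i = 4, -3, the continuity of s' gives the tridiagonal system
  1·σ_0 + 4·σ_1 + 1·σ_2 = 6(Δ_1 - Δ_0) = -42
Natural end conditions: σ_0 = σ_2 = 0.
Hence σ_0 = 0, σ_1 = -21/2, σ_2 = 0.
On [-1, 0], s'(x) = b_0 + 2c_0·(x + 1) + 3d_0·(x + 1)² with b_0 = Δ_0 - h_0(2σ_0 + σ_1)/6 = 23/4, c_0 = σ_0/2 = 0, d_0 = (σ_1 - σ_0)/(6h_0) = -7/4. So s'(-1) = 23/4.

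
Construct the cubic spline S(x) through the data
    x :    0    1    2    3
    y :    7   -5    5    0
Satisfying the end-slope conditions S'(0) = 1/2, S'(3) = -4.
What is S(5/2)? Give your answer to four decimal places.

3.6875

With M_i denoting the second derivative at x_i, h_i = 1, 1, 1, and Δ_i = (y_(i+1) − y_i)/h_i = -12, 10, -5:
  1·M_0 + 4·M_1 + 1·M_2 = 6(Δ_1 - Δ_0) = 132
  1·M_1 + 4·M_2 + 1·M_3 = 6(Δ_2 - Δ_1) = -90
Clamped end conditions give two more equations: 2h_0·M_0 + h_0·M_1 = 6(Δ_0 - S'(0)) = -75 and h_2·M_2 + 2h_2·M_3 = 6(S'(3) - Δ_2) = 6.
Solving: M_0 = -68, M_1 = 61, M_2 = -44, M_3 = 25.
On [2, 3], S(x) = 5 + 11/2·(x - 2) - 22·(x - 2)² + 23/2·(x - 2)³.
With (x - 2) = 1/2: S(5/2) = 59/16.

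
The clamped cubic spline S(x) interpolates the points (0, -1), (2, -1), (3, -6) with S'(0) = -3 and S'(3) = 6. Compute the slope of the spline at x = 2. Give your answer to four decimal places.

-6.5000

Let M_i = S''(x_i). Step sizes h_i = 2, 1; slopes of the chords Δ_i = (y_(i+1) - y_i)/h_i = 0, -5.
  2·M_0 + 6·M_1 + 1·M_2 = 6(Δ_1 - Δ_0) = -30
Clamped end conditions give two more equations: 2h_0·M_0 + h_0·M_1 = 6(Δ_0 - S'(0)) = 18 and h_1·M_1 + 2h_1·M_2 = 6(S'(3) - Δ_1) = 66.
Solving the tridiagonal system: M_0 = 25/2, M_1 = -16, M_2 = 41.
On [2, 3], S'(x) = b_1 + 2c_1·(x - 2) + 3d_1·(x - 2)² with b_1 = Δ_1 - h_1(2M_1 + M_2)/6 = -13/2, c_1 = M_1/2 = -8, d_1 = (M_2 - M_1)/(6h_1) = 19/2. So S'(2) = -13/2.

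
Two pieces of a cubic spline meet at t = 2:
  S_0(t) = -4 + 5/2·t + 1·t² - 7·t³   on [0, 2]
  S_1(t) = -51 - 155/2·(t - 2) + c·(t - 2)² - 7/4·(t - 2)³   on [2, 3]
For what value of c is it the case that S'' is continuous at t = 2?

-41

S_0''(t) = 2 - 42·t, so S_0''(2) = -82. On the right, S_1''(2) = 2c, so c = -41.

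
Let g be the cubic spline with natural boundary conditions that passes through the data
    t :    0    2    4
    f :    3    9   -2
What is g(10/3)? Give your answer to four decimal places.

2.9259

Write σ_i for g''(x_i). With h_i = 2, 2 and divided differences Δ_i = 3, -11/2, the continuity of g' gives the tridiagonal system
  2·σ_0 + 8·σ_1 + 2·σ_2 = 6(Δ_1 - Δ_0) = -51
Natural end conditions: σ_0 = σ_2 = 0.
Forward elimination and back-substitution give σ_0 = 0, σ_1 = -51/8, σ_2 = 0.
On [2, 4], g(t) = 9 - 5/4·(t - 2) - 51/16·(t - 2)² + 17/32·(t - 2)³.
With (t - 2) = 4/3: g(10/3) = 79/27.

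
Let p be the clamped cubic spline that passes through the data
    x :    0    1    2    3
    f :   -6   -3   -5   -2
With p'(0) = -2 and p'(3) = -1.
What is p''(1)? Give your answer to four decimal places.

-17.7333

Let M_i = p''(x_i). Step sizes h_i = 1, 1, 1; slopes of the chords Δ_i = (y_(i+1) - y_i)/h_i = 3, -2, 3.
  1·M_0 + 4·M_1 + 1·M_2 = 6(Δ_1 - Δ_0) = -30
  1·M_1 + 4·M_2 + 1·M_3 = 6(Δ_2 - Δ_1) = 30
Clamped end conditions give two more equations: 2h_0·M_0 + h_0·M_1 = 6(Δ_0 - p'(0)) = 30 and h_2·M_2 + 2h_2·M_3 = 6(p'(3) - Δ_2) = -24.
Hence M_0 = 358/15, M_1 = -266/15, M_2 = 256/15, M_3 = -308/15.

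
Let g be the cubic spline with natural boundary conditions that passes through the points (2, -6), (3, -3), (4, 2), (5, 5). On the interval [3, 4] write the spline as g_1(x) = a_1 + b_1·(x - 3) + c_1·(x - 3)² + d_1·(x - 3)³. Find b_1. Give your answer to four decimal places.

4.3333

Let M_i = g''(x_i). Step sizes h_i = 1, 1, 1; slopes of the chords Δ_i = (y_(i+1) - y_i)/h_i = 3, 5, 3.
  1·M_0 + 4·M_1 + 1·M_2 = 6(Δ_1 - Δ_0) = 12
  1·M_1 + 4·M_2 + 1·M_3 = 6(Δ_2 - Δ_1) = -12
Natural end conditions: M_0 = M_3 = 0.
Hence M_0 = 0, M_1 = 4, M_2 = -4, M_3 = 0.
On [3, 4], with g_1(x) = a_1 + b_1·(x - 3) + c_1·(x - 3)² + d_1·(x - 3)³: c_1 = M_1/2 = 2, d_1 = (M_2 - M_1)/(6h_1) = -4/3, b_1 = Δ_1 - h_1(2M_1 + M_2)/6 = 13/3.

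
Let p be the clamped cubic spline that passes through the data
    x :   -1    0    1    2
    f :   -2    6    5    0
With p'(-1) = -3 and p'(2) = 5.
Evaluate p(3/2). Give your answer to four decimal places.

0.9083

Write M_i for p''(x_i). With h_i = 1, 1, 1 and divided differences Δ_i = 8, -1, -5, the continuity of p' gives the tridiagonal system
  1·M_0 + 4·M_1 + 1·M_2 = 6(Δ_1 - Δ_0) = -54
  1·M_1 + 4·M_2 + 1·M_3 = 6(Δ_2 - Δ_1) = -24
Clamped end conditions give two more equations: 2h_0·M_0 + h_0·M_1 = 6(Δ_0 - p'(-1)) = 66 and h_2·M_2 + 2h_2·M_3 = 6(p'(2) - Δ_2) = 60.
Hence M_0 = 662/15, M_1 = -334/15, M_2 = -136/15, M_3 = 518/15.
On [1, 2], p(x) = 5 - 116/15·(x - 1) - 68/15·(x - 1)² + 109/15·(x - 1)³.
With (x - 1) = 1/2: p(3/2) = 109/120.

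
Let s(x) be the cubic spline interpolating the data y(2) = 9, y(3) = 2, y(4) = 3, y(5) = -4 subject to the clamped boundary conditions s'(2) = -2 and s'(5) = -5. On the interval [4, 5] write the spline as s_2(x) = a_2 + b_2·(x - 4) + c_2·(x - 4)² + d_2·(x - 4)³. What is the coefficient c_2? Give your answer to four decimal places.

With M_i denoting the second derivative at x_i, h_i = 1, 1, 1, and Δ_i = (y_(i+1) − y_i)/h_i = -7, 1, -7:
  1·M_0 + 4·M_1 + 1·M_2 = 6(Δ_1 - Δ_0) = 48
  1·M_1 + 4·M_2 + 1·M_3 = 6(Δ_2 - Δ_1) = -48
Clamped end conditions give two more equations: 2h_0·M_0 + h_0·M_1 = 6(Δ_0 - s'(2)) = -30 and h_2·M_2 + 2h_2·M_3 = 6(s'(5) - Δ_2) = 12.
Solving the tridiagonal system: M_0 = -136/5, M_1 = 122/5, M_2 = -112/5, M_3 = 86/5.
On [4, 5], with s_2(x) = a_2 + b_2·(x - 4) + c_2·(x - 4)² + d_2·(x - 4)³: c_2 = M_2/2 = -56/5, d_2 = (M_3 - M_2)/(6h_2) = 33/5, b_2 = Δ_2 - h_2(2M_2 + M_3)/6 = -12/5.

-11.2000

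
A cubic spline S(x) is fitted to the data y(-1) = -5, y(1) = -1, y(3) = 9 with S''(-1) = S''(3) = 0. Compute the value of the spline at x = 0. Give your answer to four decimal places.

-3.5625

Write σ_i for S''(x_i). With h_i = 2, 2 and divided differences Δ_i = 2, 5, the continuity of S' gives the tridiagonal system
  2·σ_0 + 8·σ_1 + 2·σ_2 = 6(Δ_1 - Δ_0) = 18
Natural end conditions: σ_0 = σ_2 = 0.
Hence σ_0 = 0, σ_1 = 9/4, σ_2 = 0.
On [-1, 1], S(x) = -5 + 5/4·(x + 1) + 0·(x + 1)² + 3/16·(x + 1)³.
With (x + 1) = 1: S(0) = -57/16.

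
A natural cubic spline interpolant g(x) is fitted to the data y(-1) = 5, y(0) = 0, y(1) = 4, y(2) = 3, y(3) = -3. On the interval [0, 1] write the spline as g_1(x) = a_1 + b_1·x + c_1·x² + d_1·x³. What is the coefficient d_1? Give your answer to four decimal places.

Put M_i = g'' at the i-th knot. Here h = (1, 1, 1, 1) and Δ = (-5, 4, -1, -6), so the interior equations h_(i-1)·M_(i-1) + 2(h_(i-1)+h_i)·M_i + h_i·M_(i+1) = 6(Δ_i − Δ_(i-1)) read
  1·M_0 + 4·M_1 + 1·M_2 = 6(Δ_1 - Δ_0) = 54
  1·M_1 + 4·M_2 + 1·M_3 = 6(Δ_2 - Δ_1) = -30
  1·M_2 + 4·M_3 + 1·M_4 = 6(Δ_3 - Δ_2) = -30
Natural end conditions: M_0 = M_4 = 0.
Hence M_0 = 0, M_1 = 225/14, M_2 = -72/7, M_3 = -69/14, M_4 = 0.
On [0, 1], with g_1(x) = a_1 + b_1·x + c_1·x² + d_1·x³: c_1 = M_1/2 = 225/28, d_1 = (M_2 - M_1)/(6h_1) = -123/28, b_1 = Δ_1 - h_1(2M_1 + M_2)/6 = 5/14.

-4.3929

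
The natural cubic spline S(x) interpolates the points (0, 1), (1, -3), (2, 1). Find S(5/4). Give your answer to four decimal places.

Let m_i = S''(x_i). Step sizes h_i = 1, 1; slopes of the chords Δ_i = (y_(i+1) - y_i)/h_i = -4, 4.
  1·m_0 + 4·m_1 + 1·m_2 = 6(Δ_1 - Δ_0) = 48
Natural end conditions: m_0 = m_2 = 0.
Forward elimination and back-substitution give m_0 = 0, m_1 = 12, m_2 = 0.
On [1, 2], S(x) = -3 + 0·(x - 1) + 6·(x - 1)² - 2·(x - 1)³.
With (x - 1) = 1/4: S(5/4) = -85/32.

-2.6563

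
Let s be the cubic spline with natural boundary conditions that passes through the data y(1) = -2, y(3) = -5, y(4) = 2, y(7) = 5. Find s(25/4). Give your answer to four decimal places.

6.2472

Put M_i = s'' at the i-th knot. Here h = (2, 1, 3) and Δ = (-3/2, 7, 1), so the interior equations h_(i-1)·M_(i-1) + 2(h_(i-1)+h_i)·M_i + h_i·M_(i+1) = 6(Δ_i − Δ_(i-1)) read
  2·M_0 + 6·M_1 + 1·M_2 = 6(Δ_1 - Δ_0) = 51
  1·M_1 + 8·M_2 + 3·M_3 = 6(Δ_2 - Δ_1) = -36
Natural end conditions: M_0 = M_3 = 0.
Solving: M_0 = 0, M_1 = 444/47, M_2 = -267/47, M_3 = 0.
On [4, 7], s(x) = 2 + 314/47·(x - 4) - 267/94·(x - 4)² + 89/282·(x - 4)³.
With (x - 4) = 9/4: s(25/4) = 37583/6016.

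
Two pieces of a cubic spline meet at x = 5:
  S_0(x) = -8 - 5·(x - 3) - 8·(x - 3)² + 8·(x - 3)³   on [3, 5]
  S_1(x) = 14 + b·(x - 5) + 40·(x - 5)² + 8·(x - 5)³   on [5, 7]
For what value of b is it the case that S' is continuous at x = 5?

S_0'(x) = -5 - 16·(x - 3) + 24·(x - 3)², so S_0'(5) = 59. On the right, S_1'(5) = b, so b = 59.

59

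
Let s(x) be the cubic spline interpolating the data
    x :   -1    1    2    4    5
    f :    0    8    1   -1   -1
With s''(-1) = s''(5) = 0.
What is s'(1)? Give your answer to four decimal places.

-4.3011

Write m_i for s''(x_i). With h_i = 2, 1, 2, 1 and divided differences Δ_i = 4, -7, -1, 0, the continuity of s' gives the tridiagonal system
  2·m_0 + 6·m_1 + 1·m_2 = 6(Δ_1 - Δ_0) = -66
  1·m_1 + 6·m_2 + 2·m_3 = 6(Δ_2 - Δ_1) = 36
  2·m_2 + 6·m_3 + 1·m_4 = 6(Δ_3 - Δ_2) = 6
Natural end conditions: m_0 = m_4 = 0.
Solving the tridiagonal system: m_0 = 0, m_1 = -386/31, m_2 = 270/31, m_3 = -59/31, m_4 = 0.
On [1, 2], s'(x) = b_1 + 2c_1·(x - 1) + 3d_1·(x - 1)² with b_1 = Δ_1 - h_1(2m_1 + m_2)/6 = -400/93, c_1 = m_1/2 = -193/31, d_1 = (m_2 - m_1)/(6h_1) = 328/93. So s'(1) = -400/93.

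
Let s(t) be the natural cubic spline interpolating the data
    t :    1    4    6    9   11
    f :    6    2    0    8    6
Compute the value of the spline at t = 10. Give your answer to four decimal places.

7.7931

Let M_i = s''(x_i). Step sizes h_i = 3, 2, 3, 2; slopes of the chords Δ_i = (y_(i+1) - y_i)/h_i = -4/3, -1, 8/3, -1.
  3·M_0 + 10·M_1 + 2·M_2 = 6(Δ_1 - Δ_0) = 2
  2·M_1 + 10·M_2 + 3·M_3 = 6(Δ_2 - Δ_1) = 22
  3·M_2 + 10·M_3 + 2·M_4 = 6(Δ_3 - Δ_2) = -22
Natural end conditions: M_0 = M_4 = 0.
Solving: M_0 = 0, M_1 = -13/29, M_2 = 94/29, M_3 = -92/29, M_4 = 0.
On [9, 11], s(t) = 8 + 97/87·(t - 9) - 46/29·(t - 9)² + 23/87·(t - 9)³.
With (t - 9) = 1: s(10) = 226/29.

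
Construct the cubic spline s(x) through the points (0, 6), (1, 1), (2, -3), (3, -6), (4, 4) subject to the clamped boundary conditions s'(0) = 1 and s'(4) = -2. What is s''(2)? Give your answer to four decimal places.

-9.7500

Write M_i for s''(x_i). With h_i = 1, 1, 1, 1 and divided differences Δ_i = -5, -4, -3, 10, the continuity of s' gives the tridiagonal system
  1·M_0 + 4·M_1 + 1·M_2 = 6(Δ_1 - Δ_0) = 6
  1·M_1 + 4·M_2 + 1·M_3 = 6(Δ_2 - Δ_1) = 6
  1·M_2 + 4·M_3 + 1·M_4 = 6(Δ_3 - Δ_2) = 78
Clamped end conditions give two more equations: 2h_0·M_0 + h_0·M_1 = 6(Δ_0 - s'(0)) = -36 and h_3·M_3 + 2h_3·M_4 = 6(s'(4) - Δ_3) = -72.
Solving: M_0 = -639/28, M_1 = 135/14, M_2 = -39/4, M_3 = 495/14, M_4 = -1503/28.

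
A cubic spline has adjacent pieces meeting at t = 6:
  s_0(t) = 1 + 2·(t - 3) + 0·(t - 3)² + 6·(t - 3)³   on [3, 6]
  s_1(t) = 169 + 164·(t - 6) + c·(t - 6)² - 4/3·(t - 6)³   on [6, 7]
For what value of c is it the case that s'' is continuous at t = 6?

54

s_0''(t) = 0 + 36·(t - 3), so s_0''(6) = 108. On the right, s_1''(6) = 2c, so c = 54.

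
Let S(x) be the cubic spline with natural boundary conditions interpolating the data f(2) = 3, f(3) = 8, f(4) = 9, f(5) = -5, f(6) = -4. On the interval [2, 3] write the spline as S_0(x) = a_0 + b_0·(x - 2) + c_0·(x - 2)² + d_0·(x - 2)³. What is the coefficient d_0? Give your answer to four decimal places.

Let σ_i = S''(x_i). Step sizes h_i = 1, 1, 1, 1; slopes of the chords Δ_i = (y_(i+1) - y_i)/h_i = 5, 1, -14, 1.
  1·σ_0 + 4·σ_1 + 1·σ_2 = 6(Δ_1 - Δ_0) = -24
  1·σ_1 + 4·σ_2 + 1·σ_3 = 6(Δ_2 - Δ_1) = -90
  1·σ_2 + 4·σ_3 + 1·σ_4 = 6(Δ_3 - Δ_2) = 90
Natural end conditions: σ_0 = σ_4 = 0.
Hence σ_0 = 0, σ_1 = 45/28, σ_2 = -213/7, σ_3 = 843/28, σ_4 = 0.
On [2, 3], with S_0(x) = a_0 + b_0·(x - 2) + c_0·(x - 2)² + d_0·(x - 2)³: c_0 = σ_0/2 = 0, d_0 = (σ_1 - σ_0)/(6h_0) = 15/56, b_0 = Δ_0 - h_0(2σ_0 + σ_1)/6 = 265/56.

0.2679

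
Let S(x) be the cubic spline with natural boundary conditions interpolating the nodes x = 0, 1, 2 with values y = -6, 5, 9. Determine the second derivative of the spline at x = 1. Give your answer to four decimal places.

Let m_i = S''(x_i). Step sizes h_i = 1, 1; slopes of the chords Δ_i = (y_(i+1) - y_i)/h_i = 11, 4.
  1·m_0 + 4·m_1 + 1·m_2 = 6(Δ_1 - Δ_0) = -42
Natural end conditions: m_0 = m_2 = 0.
Hence m_0 = 0, m_1 = -21/2, m_2 = 0.

-10.5000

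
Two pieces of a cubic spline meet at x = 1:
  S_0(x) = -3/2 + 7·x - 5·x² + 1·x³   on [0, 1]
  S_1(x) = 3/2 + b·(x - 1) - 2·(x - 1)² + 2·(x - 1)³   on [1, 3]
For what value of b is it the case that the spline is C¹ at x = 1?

0

S_0'(x) = 7 - 10·x + 3·x², so S_0'(1) = 0. On the right, S_1'(1) = b, so b = 0.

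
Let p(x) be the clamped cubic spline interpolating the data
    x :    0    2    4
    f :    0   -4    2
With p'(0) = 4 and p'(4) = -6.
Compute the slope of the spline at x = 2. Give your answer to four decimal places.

1.2500

With M_i denoting the second derivative at x_i, h_i = 2, 2, and Δ_i = (y_(i+1) − y_i)/h_i = -2, 3:
  2·M_0 + 8·M_1 + 2·M_2 = 6(Δ_1 - Δ_0) = 30
Clamped end conditions give two more equations: 2h_0·M_0 + h_0·M_1 = 6(Δ_0 - p'(0)) = -36 and h_1·M_1 + 2h_1·M_2 = 6(p'(4) - Δ_1) = -54.
Hence M_0 = -61/4, M_1 = 25/2, M_2 = -79/4.
On [2, 4], p'(x) = b_1 + 2c_1·(x - 2) + 3d_1·(x - 2)² with b_1 = Δ_1 - h_1(2M_1 + M_2)/6 = 5/4, c_1 = M_1/2 = 25/4, d_1 = (M_2 - M_1)/(6h_1) = -43/16. So p'(2) = 5/4.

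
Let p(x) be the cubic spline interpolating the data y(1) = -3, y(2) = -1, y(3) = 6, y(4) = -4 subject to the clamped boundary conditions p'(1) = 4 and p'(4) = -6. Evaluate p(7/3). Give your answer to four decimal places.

1.9259

Put M_i = p'' at the i-th knot. Here h = (1, 1, 1) and Δ = (2, 7, -10), so the interior equations h_(i-1)·M_(i-1) + 2(h_(i-1)+h_i)·M_i + h_i·M_(i+1) = 6(Δ_i − Δ_(i-1)) read
  1·M_0 + 4·M_1 + 1·M_2 = 6(Δ_1 - Δ_0) = 30
  1·M_1 + 4·M_2 + 1·M_3 = 6(Δ_2 - Δ_1) = -102
Clamped end conditions give two more equations: 2h_0·M_0 + h_0·M_1 = 6(Δ_0 - p'(1)) = -12 and h_2·M_2 + 2h_2·M_3 = 6(p'(4) - Δ_2) = 24.
Solving: M_0 = -50/3, M_1 = 64/3, M_2 = -116/3, M_3 = 94/3.
On [2, 3], p(x) = -1 + 19/3·(x - 2) + 32/3·(x - 2)² - 10·(x - 2)³.
With (x - 2) = 1/3: p(7/3) = 52/27.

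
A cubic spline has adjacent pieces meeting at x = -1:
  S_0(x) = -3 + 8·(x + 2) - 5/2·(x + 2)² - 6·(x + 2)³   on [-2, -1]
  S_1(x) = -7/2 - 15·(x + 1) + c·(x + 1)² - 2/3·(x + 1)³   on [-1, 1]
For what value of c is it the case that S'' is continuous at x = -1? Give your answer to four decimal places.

S_0''(x) = -5 - 36·(x + 2), so S_0''(-1) = -41. On the right, S_1''(-1) = 2c, so c = -41/2.

-20.5000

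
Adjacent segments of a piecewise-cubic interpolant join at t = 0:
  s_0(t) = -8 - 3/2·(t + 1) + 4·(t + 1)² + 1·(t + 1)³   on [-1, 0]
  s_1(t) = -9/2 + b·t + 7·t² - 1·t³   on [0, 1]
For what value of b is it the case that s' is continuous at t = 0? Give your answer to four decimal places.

s_0'(t) = -3/2 + 8·(t + 1) + 3·(t + 1)², so s_0'(0) = 19/2. On the right, s_1'(0) = b, so b = 19/2.

9.5000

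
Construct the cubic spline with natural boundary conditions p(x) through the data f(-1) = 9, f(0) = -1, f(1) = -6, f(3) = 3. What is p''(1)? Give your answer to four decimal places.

8.6087

Let M_i = p''(x_i). Step sizes h_i = 1, 1, 2; slopes of the chords Δ_i = (y_(i+1) - y_i)/h_i = -10, -5, 9/2.
  1·M_0 + 4·M_1 + 1·M_2 = 6(Δ_1 - Δ_0) = 30
  1·M_1 + 6·M_2 + 2·M_3 = 6(Δ_2 - Δ_1) = 57
Natural end conditions: M_0 = M_3 = 0.
Forward elimination and back-substitution give M_0 = 0, M_1 = 123/23, M_2 = 198/23, M_3 = 0.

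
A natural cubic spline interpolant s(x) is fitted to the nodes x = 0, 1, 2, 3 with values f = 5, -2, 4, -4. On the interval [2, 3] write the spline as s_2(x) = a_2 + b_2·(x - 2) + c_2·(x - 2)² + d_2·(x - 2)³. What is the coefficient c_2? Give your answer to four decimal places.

-13.8000

Let σ_i = s''(x_i). Step sizes h_i = 1, 1, 1; slopes of the chords Δ_i = (y_(i+1) - y_i)/h_i = -7, 6, -8.
  1·σ_0 + 4·σ_1 + 1·σ_2 = 6(Δ_1 - Δ_0) = 78
  1·σ_1 + 4·σ_2 + 1·σ_3 = 6(Δ_2 - Δ_1) = -84
Natural end conditions: σ_0 = σ_3 = 0.
Forward elimination and back-substitution give σ_0 = 0, σ_1 = 132/5, σ_2 = -138/5, σ_3 = 0.
On [2, 3], with s_2(x) = a_2 + b_2·(x - 2) + c_2·(x - 2)² + d_2·(x - 2)³: c_2 = σ_2/2 = -69/5, d_2 = (σ_3 - σ_2)/(6h_2) = 23/5, b_2 = Δ_2 - h_2(2σ_2 + σ_3)/6 = 6/5.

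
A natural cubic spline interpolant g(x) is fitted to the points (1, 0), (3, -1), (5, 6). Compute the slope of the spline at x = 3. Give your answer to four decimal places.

Put M_i = g'' at the i-th knot. Here h = (2, 2) and Δ = (-1/2, 7/2), so the interior equations h_(i-1)·M_(i-1) + 2(h_(i-1)+h_i)·M_i + h_i·M_(i+1) = 6(Δ_i − Δ_(i-1)) read
  2·M_0 + 8·M_1 + 2·M_2 = 6(Δ_1 - Δ_0) = 24
Natural end conditions: M_0 = M_2 = 0.
Hence M_0 = 0, M_1 = 3, M_2 = 0.
On [3, 5], g'(x) = b_1 + 2c_1·(x - 3) + 3d_1·(x - 3)² with b_1 = Δ_1 - h_1(2M_1 + M_2)/6 = 3/2, c_1 = M_1/2 = 3/2, d_1 = (M_2 - M_1)/(6h_1) = -1/4. So g'(3) = 3/2.

1.5000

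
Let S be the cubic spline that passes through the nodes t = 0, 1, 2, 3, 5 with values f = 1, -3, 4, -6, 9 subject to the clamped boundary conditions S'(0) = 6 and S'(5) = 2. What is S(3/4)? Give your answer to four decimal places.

-2.2318

With M_i denoting the second derivative at x_i, h_i = 1, 1, 1, 2, and Δ_i = (y_(i+1) − y_i)/h_i = -4, 7, -10, 15/2:
  1·M_0 + 4·M_1 + 1·M_2 = 6(Δ_1 - Δ_0) = 66
  1·M_1 + 4·M_2 + 1·M_3 = 6(Δ_2 - Δ_1) = -102
  1·M_2 + 6·M_3 + 2·M_4 = 6(Δ_3 - Δ_2) = 105
Clamped end conditions give two more equations: 2h_0·M_0 + h_0·M_1 = 6(Δ_0 - S'(0)) = -60 and h_3·M_3 + 2h_3·M_4 = 6(S'(5) - Δ_3) = -33.
Solving the tridiagonal system: M_0 = -4097/82, M_1 = 1637/41, M_2 = -3587/82, M_3 = 1355/41, M_4 = -4063/164.
On [0, 1], S(t) = 1 + 6·t - 4097/164·t² + 2457/164·t³.
With t = 3/4: S(3/4) = -23425/10496.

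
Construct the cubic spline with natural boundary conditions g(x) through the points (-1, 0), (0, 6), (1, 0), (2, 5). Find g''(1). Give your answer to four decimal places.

Put σ_i = g'' at the i-th knot. Here h = (1, 1, 1) and Δ = (6, -6, 5), so the interior equations h_(i-1)·σ_(i-1) + 2(h_(i-1)+h_i)·σ_i + h_i·σ_(i+1) = 6(Δ_i − Δ_(i-1)) read
  1·σ_0 + 4·σ_1 + 1·σ_2 = 6(Δ_1 - Δ_0) = -72
  1·σ_1 + 4·σ_2 + 1·σ_3 = 6(Δ_2 - Δ_1) = 66
Natural end conditions: σ_0 = σ_3 = 0.
Hence σ_0 = 0, σ_1 = -118/5, σ_2 = 112/5, σ_3 = 0.

22.4000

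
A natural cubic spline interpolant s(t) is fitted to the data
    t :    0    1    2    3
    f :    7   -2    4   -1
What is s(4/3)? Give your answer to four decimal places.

-0.5877

Write M_i for s''(x_i). With h_i = 1, 1, 1 and divided differences Δ_i = -9, 6, -5, the continuity of s' gives the tridiagonal system
  1·M_0 + 4·M_1 + 1·M_2 = 6(Δ_1 - Δ_0) = 90
  1·M_1 + 4·M_2 + 1·M_3 = 6(Δ_2 - Δ_1) = -66
Natural end conditions: M_0 = M_3 = 0.
Solving: M_0 = 0, M_1 = 142/5, M_2 = -118/5, M_3 = 0.
On [1, 2], s(t) = -2 + 7/15·(t - 1) + 71/5·(t - 1)² - 26/3·(t - 1)³.
With (t - 1) = 1/3: s(4/3) = -238/405.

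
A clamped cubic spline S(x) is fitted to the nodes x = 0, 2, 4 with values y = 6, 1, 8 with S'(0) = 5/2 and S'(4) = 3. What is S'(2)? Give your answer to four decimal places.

With M_i denoting the second derivative at x_i, h_i = 2, 2, and Δ_i = (y_(i+1) − y_i)/h_i = -5/2, 7/2:
  2·M_0 + 8·M_1 + 2·M_2 = 6(Δ_1 - Δ_0) = 36
Clamped end conditions give two more equations: 2h_0·M_0 + h_0·M_1 = 6(Δ_0 - S'(0)) = -30 and h_1·M_1 + 2h_1·M_2 = 6(S'(4) - Δ_1) = -3.
Forward elimination and back-substitution give M_0 = -95/8, M_1 = 35/4, M_2 = -41/8.
On [2, 4], S'(x) = b_1 + 2c_1·(x - 2) + 3d_1·(x - 2)² with b_1 = Δ_1 - h_1(2M_1 + M_2)/6 = -5/8, c_1 = M_1/2 = 35/8, d_1 = (M_2 - M_1)/(6h_1) = -37/32. So S'(2) = -5/8.

-0.6250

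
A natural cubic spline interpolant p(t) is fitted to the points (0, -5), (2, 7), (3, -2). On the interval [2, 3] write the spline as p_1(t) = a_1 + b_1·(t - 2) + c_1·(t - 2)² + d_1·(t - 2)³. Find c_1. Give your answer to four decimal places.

-7.5000

Let M_i = p''(x_i). Step sizes h_i = 2, 1; slopes of the chords Δ_i = (y_(i+1) - y_i)/h_i = 6, -9.
  2·M_0 + 6·M_1 + 1·M_2 = 6(Δ_1 - Δ_0) = -90
Natural end conditions: M_0 = M_2 = 0.
Solving: M_0 = 0, M_1 = -15, M_2 = 0.
On [2, 3], with p_1(t) = a_1 + b_1·(t - 2) + c_1·(t - 2)² + d_1·(t - 2)³: c_1 = M_1/2 = -15/2, d_1 = (M_2 - M_1)/(6h_1) = 5/2, b_1 = Δ_1 - h_1(2M_1 + M_2)/6 = -4.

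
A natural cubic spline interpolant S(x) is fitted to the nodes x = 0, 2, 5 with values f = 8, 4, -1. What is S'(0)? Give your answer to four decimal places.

-2.0667

With M_i denoting the second derivative at x_i, h_i = 2, 3, and Δ_i = (y_(i+1) − y_i)/h_i = -2, -5/3:
  2·M_0 + 10·M_1 + 3·M_2 = 6(Δ_1 - Δ_0) = 2
Natural end conditions: M_0 = M_2 = 0.
Solving the tridiagonal system: M_0 = 0, M_1 = 1/5, M_2 = 0.
On [0, 2], S'(x) = b_0 + 2c_0·x + 3d_0·x² with b_0 = Δ_0 - h_0(2M_0 + M_1)/6 = -31/15, c_0 = M_0/2 = 0, d_0 = (M_1 - M_0)/(6h_0) = 1/60. So S'(0) = -31/15.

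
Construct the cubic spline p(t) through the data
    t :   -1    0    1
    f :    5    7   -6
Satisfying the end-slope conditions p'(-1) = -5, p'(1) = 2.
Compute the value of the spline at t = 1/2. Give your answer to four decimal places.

-0.6875

Put m_i = p'' at the i-th knot. Here h = (1, 1) and Δ = (2, -13), so the interior equations h_(i-1)·m_(i-1) + 2(h_(i-1)+h_i)·m_i + h_i·m_(i+1) = 6(Δ_i − Δ_(i-1)) read
  1·m_0 + 4·m_1 + 1·m_2 = 6(Δ_1 - Δ_0) = -90
Clamped end conditions give two more equations: 2h_0·m_0 + h_0·m_1 = 6(Δ_0 - p'(-1)) = 42 and h_1·m_1 + 2h_1·m_2 = 6(p'(1) - Δ_1) = 90.
Solving the tridiagonal system: m_0 = 47, m_1 = -52, m_2 = 71.
On [0, 1], p(t) = 7 - 15/2·t - 26·t² + 41/2·t³.
With t = 1/2: p(1/2) = -11/16.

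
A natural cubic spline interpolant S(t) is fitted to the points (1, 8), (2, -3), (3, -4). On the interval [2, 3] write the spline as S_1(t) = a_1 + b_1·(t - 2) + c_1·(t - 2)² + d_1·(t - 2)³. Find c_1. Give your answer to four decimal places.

7.5000

With M_i denoting the second derivative at x_i, h_i = 1, 1, and Δ_i = (y_(i+1) − y_i)/h_i = -11, -1:
  1·M_0 + 4·M_1 + 1·M_2 = 6(Δ_1 - Δ_0) = 60
Natural end conditions: M_0 = M_2 = 0.
Solving the tridiagonal system: M_0 = 0, M_1 = 15, M_2 = 0.
On [2, 3], with S_1(t) = a_1 + b_1·(t - 2) + c_1·(t - 2)² + d_1·(t - 2)³: c_1 = M_1/2 = 15/2, d_1 = (M_2 - M_1)/(6h_1) = -5/2, b_1 = Δ_1 - h_1(2M_1 + M_2)/6 = -6.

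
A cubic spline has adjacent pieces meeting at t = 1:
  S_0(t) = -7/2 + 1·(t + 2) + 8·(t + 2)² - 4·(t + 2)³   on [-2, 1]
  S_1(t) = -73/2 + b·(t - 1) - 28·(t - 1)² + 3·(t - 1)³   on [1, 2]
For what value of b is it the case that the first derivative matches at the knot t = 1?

-59

S_0'(t) = 1 + 16·(t + 2) - 12·(t + 2)², so S_0'(1) = -59. On the right, S_1'(1) = b, so b = -59.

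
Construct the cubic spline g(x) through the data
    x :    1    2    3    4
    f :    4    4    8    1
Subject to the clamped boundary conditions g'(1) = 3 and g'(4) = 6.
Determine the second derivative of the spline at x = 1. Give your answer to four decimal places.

Write σ_i for g''(x_i). With h_i = 1, 1, 1 and divided differences Δ_i = 0, 4, -7, the continuity of g' gives the tridiagonal system
  1·σ_0 + 4·σ_1 + 1·σ_2 = 6(Δ_1 - Δ_0) = 24
  1·σ_1 + 4·σ_2 + 1·σ_3 = 6(Δ_2 - Δ_1) = -66
Clamped end conditions give two more equations: 2h_0·σ_0 + h_0·σ_1 = 6(Δ_0 - g'(1)) = -18 and h_2·σ_2 + 2h_2·σ_3 = 6(g'(4) - Δ_2) = 78.
Hence σ_0 = -94/5, σ_1 = 98/5, σ_2 = -178/5, σ_3 = 284/5.

-18.8000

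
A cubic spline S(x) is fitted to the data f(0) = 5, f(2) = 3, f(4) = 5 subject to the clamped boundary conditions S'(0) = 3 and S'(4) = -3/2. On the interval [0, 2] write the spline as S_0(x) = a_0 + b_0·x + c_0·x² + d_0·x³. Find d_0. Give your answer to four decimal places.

Put σ_i = S'' at the i-th knot. Here h = (2, 2) and Δ = (-1, 1), so the interior equations h_(i-1)·σ_(i-1) + 2(h_(i-1)+h_i)·σ_i + h_i·σ_(i+1) = 6(Δ_i − Δ_(i-1)) read
  2·σ_0 + 8·σ_1 + 2·σ_2 = 6(Δ_1 - Δ_0) = 12
Clamped end conditions give two more equations: 2h_0·σ_0 + h_0·σ_1 = 6(Δ_0 - S'(0)) = -24 and h_1·σ_1 + 2h_1·σ_2 = 6(S'(4) - Δ_1) = -15.
Hence σ_0 = -69/8, σ_1 = 21/4, σ_2 = -51/8.
On [0, 2], with S_0(x) = a_0 + b_0·x + c_0·x² + d_0·x³: c_0 = σ_0/2 = -69/16, d_0 = (σ_1 - σ_0)/(6h_0) = 37/32, b_0 = Δ_0 - h_0(2σ_0 + σ_1)/6 = 3.

1.1563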